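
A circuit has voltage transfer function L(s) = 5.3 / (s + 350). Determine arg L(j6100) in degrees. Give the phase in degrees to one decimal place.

∠(j6100 + 350) = arctan(6100/350) = 86.72°
∠L(j6100) = −86.72° = -86.72°

-86.7°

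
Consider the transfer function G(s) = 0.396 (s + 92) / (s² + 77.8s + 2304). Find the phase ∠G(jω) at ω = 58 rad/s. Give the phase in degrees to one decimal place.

∠(j58 + 92) = arctan(58/92) = 32.23°
∠[(j58)² + 77.8(j58) + 2304] = ∠[-1060 + j4512.4] = 103.22°
∠G(j58) = 32.23° − 103.22° = -70.99°

-71.0°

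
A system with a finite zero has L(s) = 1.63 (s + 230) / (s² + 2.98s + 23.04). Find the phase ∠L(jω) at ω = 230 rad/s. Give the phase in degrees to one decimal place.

∠(j230 + 230) = arctan(230/230) = 45.00°
∠[(j230)² + 2.98(j230) + 23.04] = ∠[-52877 + j685.4] = 179.26°
∠L(j230) = 45.00° − 179.26° = -134.26°

-134.3 deg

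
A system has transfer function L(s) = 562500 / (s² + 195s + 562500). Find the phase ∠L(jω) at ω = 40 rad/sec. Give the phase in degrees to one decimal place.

-0.8 deg

∠[(j40)² + 195(j40) + 562500] = ∠[5.609e+05 + j7800] = 0.80°
∠L(j40) = −0.80° = -0.80°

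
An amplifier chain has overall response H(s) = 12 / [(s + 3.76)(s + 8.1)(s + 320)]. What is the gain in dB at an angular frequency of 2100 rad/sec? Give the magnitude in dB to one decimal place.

|j2100 + 3.76| = √(2100² + 3.76²) = 2100
|j2100 + 8.1| = √(2100² + 8.1²) = 2100
|j2100 + 320| = √(2100² + 320²) = 2124
|H(j2100)| = 12 / (2100 × 2100 × 2124) = 1.281e-09
20 log₁₀(1.281e-09) = -177.85 dB

-177.8 dB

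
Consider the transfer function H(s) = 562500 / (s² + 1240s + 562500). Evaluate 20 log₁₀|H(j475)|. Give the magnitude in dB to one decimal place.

|(j475)² + 1240(j475) + 562500| = |3.3688e+05 + j5.89e+05| = 6.785e+05
|H(j475)| = 562500 / 6.785e+05 = 0.829
20 log₁₀(0.829) = -1.63 dB

-1.6 dB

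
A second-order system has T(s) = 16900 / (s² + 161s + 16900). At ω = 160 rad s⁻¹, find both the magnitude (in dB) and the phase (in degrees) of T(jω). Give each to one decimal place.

|T| = -4.1 dB, ∠T = -108.7°

|(j160)² + 161(j160) + 16900| = |-8700 + j25760| = 2.719e+04
|T(j160)| = 16900 / 2.719e+04 = 0.62156
20 log₁₀(0.62156) = -4.13 dB
∠[(j160)² + 161(j160) + 16900] = ∠[-8700 + j25760] = 108.66°
∠T(j160) = −108.66° = -108.66°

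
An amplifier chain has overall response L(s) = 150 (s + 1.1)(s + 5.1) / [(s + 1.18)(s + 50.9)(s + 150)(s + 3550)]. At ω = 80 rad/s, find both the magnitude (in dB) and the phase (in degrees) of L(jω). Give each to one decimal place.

|L| = -73.6 dB, ∠L = -0.5°

|j80 + 1.1| = √(80² + 1.1²) = 80.01
|j80 + 5.1| = √(80² + 5.1²) = 80.16
|j80 + 1.18| = √(80² + 1.18²) = 80.01
|j80 + 50.9| = √(80² + 50.9²) = 94.82
|j80 + 150| = √(80² + 150²) = 170
|j80 + 3550| = √(80² + 3550²) = 3551
|L(j80)| = 150 × 80.01 × 80.16 / (80.01 × 94.82 × 170 × 3551) = 0.00021007
20 log₁₀(0.00021007) = -73.55 dB
∠(j80 + 1.1) = arctan(80/1.1) = 89.21°
∠(j80 + 5.1) = arctan(80/5.1) = 86.35°
∠(j80 + 1.18) = arctan(80/1.18) = 89.15°
∠(j80 + 50.9) = arctan(80/50.9) = 57.53°
∠(j80 + 150) = arctan(80/150) = 28.07°
∠(j80 + 3550) = arctan(80/3550) = 1.29°
∠L(j80) = 89.21° + 86.35° − (89.15° + 57.53° + 28.07° + 1.29°) = -0.49°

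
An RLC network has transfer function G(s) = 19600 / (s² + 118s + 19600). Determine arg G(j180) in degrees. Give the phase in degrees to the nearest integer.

-121°

∠[(j180)² + 118(j180) + 19600] = ∠[-12800 + j21240] = 121.07°
∠G(j180) = −121.07° = -121.07°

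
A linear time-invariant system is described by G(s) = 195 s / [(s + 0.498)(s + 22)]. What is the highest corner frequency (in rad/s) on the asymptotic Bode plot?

Break frequencies occur at each pole and zero magnitude: 0.498 rad/s, 22 rad/s.
The highest is 22 rad/s.

22 rad/s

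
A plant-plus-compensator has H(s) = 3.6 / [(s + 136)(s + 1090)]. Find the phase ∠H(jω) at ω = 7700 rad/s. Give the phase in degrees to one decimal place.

-170.9°

∠(j7700 + 136) = arctan(7700/136) = 88.99°
∠(j7700 + 1090) = arctan(7700/1090) = 81.94°
∠H(j7700) = − (88.99° + 81.94°) = -170.93°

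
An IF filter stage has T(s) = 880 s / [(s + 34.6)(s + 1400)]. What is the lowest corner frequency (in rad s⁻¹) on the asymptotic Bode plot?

Break frequencies occur at each pole and zero magnitude: 34.6 rad s⁻¹, 1400 rad s⁻¹.
The lowest is 34.6 rad s⁻¹.

34.6 rad s⁻¹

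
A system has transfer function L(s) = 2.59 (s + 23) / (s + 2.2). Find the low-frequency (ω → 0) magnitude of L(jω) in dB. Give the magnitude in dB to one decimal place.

L(0) = 2.59 × 23 / 2.2 = 27.077
20 log₁₀(27.077) = 28.65 dB

28.7 dB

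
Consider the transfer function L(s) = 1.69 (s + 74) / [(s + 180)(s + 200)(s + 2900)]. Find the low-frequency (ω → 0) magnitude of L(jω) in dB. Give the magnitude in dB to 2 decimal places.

-118.43 dB

L(0) = 1.69 × 74 / (180 × 200 × 2900) = 1.1979e-06
20 log₁₀(1.1979e-06) = -118.432 dB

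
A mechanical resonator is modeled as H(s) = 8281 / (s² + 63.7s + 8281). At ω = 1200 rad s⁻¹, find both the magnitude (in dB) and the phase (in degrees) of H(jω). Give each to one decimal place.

|(j1200)² + 63.7(j1200) + 8281| = |-1.4317e+06 + j76440| = 1.434e+06
|H(j1200)| = 8281 / 1.434e+06 = 0.0057757
20 log₁₀(0.0057757) = -44.77 dB
∠[(j1200)² + 63.7(j1200) + 8281] = ∠[-1.4317e+06 + j76440] = 176.94°
∠H(j1200) = −176.94° = -176.94°

|H| = -44.8 dB, ∠H = -176.9°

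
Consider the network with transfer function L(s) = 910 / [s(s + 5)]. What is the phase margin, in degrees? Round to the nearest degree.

Gain crossover: |L(jω)| = 1 at ω ≈ 30 rad s⁻¹.
∠L(j30) = −90° − arctan(30/5) ≈ -170.53°
PM = 180° + (-170.53°) = 9.47°

9°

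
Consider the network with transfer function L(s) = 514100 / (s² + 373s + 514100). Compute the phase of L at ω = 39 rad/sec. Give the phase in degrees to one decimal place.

-1.6 deg

∠[(j39)² + 373(j39) + 514100] = ∠[5.1258e+05 + j14547] = 1.63°
∠L(j39) = −1.63° = -1.63°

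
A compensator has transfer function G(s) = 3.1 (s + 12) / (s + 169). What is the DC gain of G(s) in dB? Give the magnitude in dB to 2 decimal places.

-13.15 dB

G(0) = 3.1 × 12 / 169 = 0.22012
20 log₁₀(0.22012) = -13.147 dB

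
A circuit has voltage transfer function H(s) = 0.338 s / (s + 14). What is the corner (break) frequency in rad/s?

The single real pole at s = −14 gives a corner at ω = 14 rad/s.

14 rad/s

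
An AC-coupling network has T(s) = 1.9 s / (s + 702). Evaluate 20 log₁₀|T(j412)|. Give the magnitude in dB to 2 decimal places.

-0.34 dB

|j412| = 412
|j412 + 702| = √(412² + 702²) = 814
|T(j412)| = 1.9 × 412 / 814 = 0.96171
20 log₁₀(0.96171) = -0.339 dB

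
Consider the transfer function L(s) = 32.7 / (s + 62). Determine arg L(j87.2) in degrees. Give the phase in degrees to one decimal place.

∠(j87.2 + 62) = arctan(87.2/62) = 54.59°
∠L(j87.2) = −54.59° = -54.59°

-54.6°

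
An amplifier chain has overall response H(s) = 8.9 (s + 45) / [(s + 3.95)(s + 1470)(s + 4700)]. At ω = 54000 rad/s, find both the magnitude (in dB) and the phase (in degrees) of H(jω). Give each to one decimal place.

|j54000 + 45| = √(54000² + 45²) = 5.4e+04
|j54000 + 3.95| = √(54000² + 3.95²) = 5.4e+04
|j54000 + 1470| = √(54000² + 1470²) = 5.402e+04
|j54000 + 4700| = √(54000² + 4700²) = 5.42e+04
|H(j54000)| = 8.9 × 5.4e+04 / (5.4e+04 × 5.402e+04 × 5.42e+04) = 3.0395e-09
20 log₁₀(3.0395e-09) = -170.34 dB
∠(j54000 + 45) = arctan(54000/45) = 89.95°
∠(j54000 + 3.95) = arctan(54000/3.95) = 90.00°
∠(j54000 + 1470) = arctan(54000/1470) = 88.44°
∠(j54000 + 4700) = arctan(54000/4700) = 85.03°
∠H(j54000) = 89.95° − (90.00° + 88.44° + 85.03°) = -173.51°

|H| = -170.3 dB, ∠H = -173.5 deg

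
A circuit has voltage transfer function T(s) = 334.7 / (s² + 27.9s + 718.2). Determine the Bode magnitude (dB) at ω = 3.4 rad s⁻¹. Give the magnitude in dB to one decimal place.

-6.6 dB

|(j3.4)² + 27.9(j3.4) + 718.2| = |706.64 + j94.86| = 713
|T(j3.4)| = 334.7 / 713 = 0.46944
20 log₁₀(0.46944) = -6.57 dB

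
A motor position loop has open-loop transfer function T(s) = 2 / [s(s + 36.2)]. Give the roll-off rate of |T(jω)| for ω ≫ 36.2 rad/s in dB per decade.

With 0 zeros and 2 poles, the high-frequency asymptotic slope is 20 × (0 − 2) = -40 dB/decade.

-40 dB/decade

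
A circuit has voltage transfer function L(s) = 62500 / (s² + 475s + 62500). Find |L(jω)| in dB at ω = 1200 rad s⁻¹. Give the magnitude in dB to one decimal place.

-27.6 dB

|(j1200)² + 475(j1200) + 62500| = |-1.3775e+06 + j5.7e+05| = 1.491e+06
|L(j1200)| = 62500 / 1.491e+06 = 0.041925
20 log₁₀(0.041925) = -27.55 dB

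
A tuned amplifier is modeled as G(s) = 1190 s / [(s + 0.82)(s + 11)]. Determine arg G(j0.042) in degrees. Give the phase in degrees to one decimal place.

86.8 deg

∠(j0.042) = 90.00°
∠(j0.042 + 0.82) = arctan(0.042/0.82) = 2.93°
∠(j0.042 + 11) = arctan(0.042/11) = 0.22°
∠G(j0.042) = 90.00° − (2.93° + 0.22°) = 86.85°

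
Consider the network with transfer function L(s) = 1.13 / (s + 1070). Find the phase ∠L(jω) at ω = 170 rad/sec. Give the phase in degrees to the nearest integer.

-9°

∠(j170 + 1070) = arctan(170/1070) = 9.03°
∠L(j170) = −9.03° = -9.03°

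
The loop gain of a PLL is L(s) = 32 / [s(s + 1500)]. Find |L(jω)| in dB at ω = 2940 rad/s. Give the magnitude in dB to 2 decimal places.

-109.64 dB

|j2940 + 1500| = √(2940² + 1500²) = 3301
|j2940| = 2940
|L(j2940)| = 32 / (3301 × 2940) = 3.2977e-06
20 log₁₀(3.2977e-06) = -109.636 dB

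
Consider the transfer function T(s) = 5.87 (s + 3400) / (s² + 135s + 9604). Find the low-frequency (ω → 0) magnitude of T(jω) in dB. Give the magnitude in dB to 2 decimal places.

T(0) = 5.87 × 3400 / 9604 = 2.0781
20 log₁₀(2.0781) = 6.353 dB

6.35 dB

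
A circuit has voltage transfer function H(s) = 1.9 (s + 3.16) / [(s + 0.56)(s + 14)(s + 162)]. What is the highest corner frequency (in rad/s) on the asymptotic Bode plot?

Break frequencies occur at each pole and zero magnitude: 0.56 rad/s, 3.16 rad/s, 14 rad/s, 162 rad/s.
The highest is 162 rad/s.

162 rad/s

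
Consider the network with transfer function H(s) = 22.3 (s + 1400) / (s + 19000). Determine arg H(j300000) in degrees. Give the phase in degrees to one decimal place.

∠(j300000 + 1400) = arctan(300000/1400) = 89.73°
∠(j300000 + 19000) = arctan(300000/19000) = 86.38°
∠H(j300000) = 89.73° − 86.38° = 3.36°

3.4 deg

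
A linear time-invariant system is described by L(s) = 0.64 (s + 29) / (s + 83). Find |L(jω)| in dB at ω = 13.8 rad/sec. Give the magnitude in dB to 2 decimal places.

-12.24 dB

|j13.8 + 29| = √(13.8² + 29²) = 32.12
|j13.8 + 83| = √(13.8² + 83²) = 84.14
|L(j13.8)| = 0.64 × 32.12 / 84.14 = 0.24429
20 log₁₀(0.24429) = -12.242 dB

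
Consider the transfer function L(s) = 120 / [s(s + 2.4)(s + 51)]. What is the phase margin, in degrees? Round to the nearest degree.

68°

Gain crossover: |L(jω)| = 1 at ω ≈ 0.916 rad/s.
∠L(j0.916) = −90° − arctan(0.916/2.4) − arctan(0.916/51) ≈ -111.92°
PM = 180° + (-111.92°) = 68.08°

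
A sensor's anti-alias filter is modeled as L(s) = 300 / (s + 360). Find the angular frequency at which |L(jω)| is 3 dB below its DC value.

360 rad/sec

For a single-pole low-pass, the −3 dB point is at the pole: ω = 360 rad/sec.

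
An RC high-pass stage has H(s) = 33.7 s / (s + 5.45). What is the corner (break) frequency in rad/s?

The single real pole at s = −5.45 gives a corner at ω = 5.45 rad/s.

5.45 rad/s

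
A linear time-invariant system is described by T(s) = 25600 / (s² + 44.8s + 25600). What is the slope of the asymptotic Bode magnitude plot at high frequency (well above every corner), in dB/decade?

With 0 zeros and 2 poles, the high-frequency asymptotic slope is 20 × (0 − 2) = -40 dB/decade.

-40 dB/decade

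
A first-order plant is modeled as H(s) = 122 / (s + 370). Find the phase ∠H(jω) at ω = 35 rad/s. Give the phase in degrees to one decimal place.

-5.4°

∠(j35 + 370) = arctan(35/370) = 5.40°
∠H(j35) = −5.40° = -5.40°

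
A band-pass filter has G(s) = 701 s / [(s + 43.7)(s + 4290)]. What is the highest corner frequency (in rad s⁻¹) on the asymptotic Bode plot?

4290 rad s⁻¹

Break frequencies occur at each pole and zero magnitude: 43.7 rad s⁻¹, 4290 rad s⁻¹.
The highest is 4290 rad s⁻¹.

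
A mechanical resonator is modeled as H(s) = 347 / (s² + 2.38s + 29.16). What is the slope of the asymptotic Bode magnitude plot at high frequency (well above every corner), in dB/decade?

With 0 zeros and 2 poles, the high-frequency asymptotic slope is 20 × (0 − 2) = -40 dB/decade.

-40 dB/decade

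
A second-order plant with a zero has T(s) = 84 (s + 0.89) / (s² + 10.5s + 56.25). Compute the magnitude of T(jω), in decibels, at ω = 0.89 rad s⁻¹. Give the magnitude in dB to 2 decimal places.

5.48 dB

|j0.89 + 0.89| = √(0.89² + 0.89²) = 1.259
|(j0.89)² + 10.5(j0.89) + 56.25| = |55.458 + j9.345| = 56.24
|T(j0.89)| = 84 × 1.259 / 56.24 = 1.8799
20 log₁₀(1.8799) = 5.483 dB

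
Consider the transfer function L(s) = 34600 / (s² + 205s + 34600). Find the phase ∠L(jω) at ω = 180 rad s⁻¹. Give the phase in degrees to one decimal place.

∠[(j180)² + 205(j180) + 34600] = ∠[2200 + j36900] = 86.59°
∠L(j180) = −86.59° = -86.59°

-86.6 deg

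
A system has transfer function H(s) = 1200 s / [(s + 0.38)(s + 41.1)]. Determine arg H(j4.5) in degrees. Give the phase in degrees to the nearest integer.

-1°

∠(j4.5) = 90.00°
∠(j4.5 + 0.38) = arctan(4.5/0.38) = 85.17°
∠(j4.5 + 41.1) = arctan(4.5/41.1) = 6.25°
∠H(j4.5) = 90.00° − (85.17° + 6.25°) = -1.42°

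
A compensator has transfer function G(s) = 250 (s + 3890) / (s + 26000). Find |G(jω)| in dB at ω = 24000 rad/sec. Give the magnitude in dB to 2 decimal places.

44.70 dB

|j24000 + 3890| = √(24000² + 3890²) = 2.431e+04
|j24000 + 26000| = √(24000² + 26000²) = 3.538e+04
|G(j24000)| = 250 × 2.431e+04 / 3.538e+04 = 171.78
20 log₁₀(171.78) = 44.700 dB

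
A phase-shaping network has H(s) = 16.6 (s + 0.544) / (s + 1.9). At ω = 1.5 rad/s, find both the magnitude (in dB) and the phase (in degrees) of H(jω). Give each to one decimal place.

|j1.5 + 0.544| = √(1.5² + 0.544²) = 1.596
|j1.5 + 1.9| = √(1.5² + 1.9²) = 2.421
|H(j1.5)| = 16.6 × 1.596 / 2.421 = 10.942
20 log₁₀(10.942) = 20.78 dB
∠(j1.5 + 0.544) = arctan(1.5/0.544) = 70.07°
∠(j1.5 + 1.9) = arctan(1.5/1.9) = 38.29°
∠H(j1.5) = 70.07° − 38.29° = 31.78°

|H| = 20.8 dB, ∠H = 31.8°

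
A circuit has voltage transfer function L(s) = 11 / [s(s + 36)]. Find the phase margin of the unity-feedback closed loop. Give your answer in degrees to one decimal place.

Gain crossover: |L(jω)| = 1 at ω ≈ 0.306 rad/sec.
∠L(j0.306) = −90° − arctan(0.306/36) ≈ -90.49°
PM = 180° + (-90.49°) = 89.51°

89.5°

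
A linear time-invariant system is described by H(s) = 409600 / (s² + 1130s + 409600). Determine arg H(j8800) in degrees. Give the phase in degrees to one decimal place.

-172.6°

∠[(j8800)² + 1130(j8800) + 409600] = ∠[-7.703e+07 + j9.944e+06] = 172.64°
∠H(j8800) = −172.64° = -172.64°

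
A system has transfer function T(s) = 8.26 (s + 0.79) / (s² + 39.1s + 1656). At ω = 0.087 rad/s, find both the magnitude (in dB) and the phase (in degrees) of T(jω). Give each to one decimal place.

|T| = -48.0 dB, ∠T = 6.2°

|j0.087 + 0.79| = √(0.087² + 0.79²) = 0.7948
|(j0.087)² + 39.1(j0.087) + 1656| = |1656 + j3.4017| = 1656
|T(j0.087)| = 8.26 × 0.7948 / 1656 = 0.0039643
20 log₁₀(0.0039643) = -48.04 dB
∠(j0.087 + 0.79) = arctan(0.087/0.79) = 6.28°
∠[(j0.087)² + 39.1(j0.087) + 1656] = ∠[1656 + j3.4017] = 0.12°
∠T(j0.087) = 6.28° − 0.12° = 6.17°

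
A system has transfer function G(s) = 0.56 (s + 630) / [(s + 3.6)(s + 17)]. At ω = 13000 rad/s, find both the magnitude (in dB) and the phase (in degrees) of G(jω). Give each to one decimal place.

|j13000 + 630| = √(13000² + 630²) = 1.302e+04
|j13000 + 3.6| = √(13000² + 3.6²) = 1.3e+04
|j13000 + 17| = √(13000² + 17²) = 1.3e+04
|G(j13000)| = 0.56 × 1.302e+04 / (1.3e+04 × 1.3e+04) = 4.3127e-05
20 log₁₀(4.3127e-05) = -87.30 dB
∠(j13000 + 630) = arctan(13000/630) = 87.23°
∠(j13000 + 3.6) = arctan(13000/3.6) = 89.98°
∠(j13000 + 17) = arctan(13000/17) = 89.93°
∠G(j13000) = 87.23° − (89.98° + 89.93°) = -92.68°

|G| = -87.3 dB, ∠G = -92.7°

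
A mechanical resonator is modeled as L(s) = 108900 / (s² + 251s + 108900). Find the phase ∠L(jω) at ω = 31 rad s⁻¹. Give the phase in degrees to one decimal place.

-4.1°

∠[(j31)² + 251(j31) + 108900] = ∠[1.0794e+05 + j7781] = 4.12°
∠L(j31) = −4.12° = -4.12°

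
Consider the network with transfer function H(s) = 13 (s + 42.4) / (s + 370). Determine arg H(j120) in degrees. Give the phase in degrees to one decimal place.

∠(j120 + 42.4) = arctan(120/42.4) = 70.54°
∠(j120 + 370) = arctan(120/370) = 17.97°
∠H(j120) = 70.54° − 17.97° = 52.57°

52.6°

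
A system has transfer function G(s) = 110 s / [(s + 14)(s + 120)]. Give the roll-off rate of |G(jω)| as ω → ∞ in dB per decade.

With 1 zero and 2 poles, the high-frequency asymptotic slope is 20 × (1 − 2) = -20 dB/decade.

-20 dB/decade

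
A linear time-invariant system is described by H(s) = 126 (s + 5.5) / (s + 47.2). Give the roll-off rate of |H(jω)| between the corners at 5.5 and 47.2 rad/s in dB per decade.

In this band the factors already past their corner are: zero at 5.5; net slope = 20 dB/decade.

20 dB/decade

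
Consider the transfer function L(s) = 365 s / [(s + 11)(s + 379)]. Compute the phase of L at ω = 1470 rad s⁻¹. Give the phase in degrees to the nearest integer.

∠(j1470) = 90.00°
∠(j1470 + 11) = arctan(1470/11) = 89.57°
∠(j1470 + 379) = arctan(1470/379) = 75.54°
∠L(j1470) = 90.00° − (89.57° + 75.54°) = -75.11°

-75°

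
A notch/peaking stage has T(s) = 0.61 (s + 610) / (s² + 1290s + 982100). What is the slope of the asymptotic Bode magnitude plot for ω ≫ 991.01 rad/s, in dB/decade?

-20 dB/decade

With 1 zero and 2 poles, the high-frequency asymptotic slope is 20 × (1 − 2) = -20 dB/decade.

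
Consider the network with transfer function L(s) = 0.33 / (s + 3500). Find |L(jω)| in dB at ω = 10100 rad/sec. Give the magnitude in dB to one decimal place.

-90.2 dB

|j10100 + 3500| = √(10100² + 3500²) = 1.069e+04
|L(j10100)| = 0.33 / 1.069e+04 = 3.0872e-05
20 log₁₀(3.0872e-05) = -90.21 dB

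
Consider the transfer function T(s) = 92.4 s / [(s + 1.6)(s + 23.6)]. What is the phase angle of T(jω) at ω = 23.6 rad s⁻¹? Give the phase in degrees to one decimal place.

∠(j23.6) = 90.00°
∠(j23.6 + 1.6) = arctan(23.6/1.6) = 86.12°
∠(j23.6 + 23.6) = arctan(23.6/23.6) = 45.00°
∠T(j23.6) = 90.00° − (86.12° + 45.00°) = -41.12°

-41.1°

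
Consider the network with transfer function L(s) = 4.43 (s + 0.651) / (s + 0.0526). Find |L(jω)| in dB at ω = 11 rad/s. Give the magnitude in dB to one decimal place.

12.9 dB

|j11 + 0.651| = √(11² + 0.651²) = 11.02
|j11 + 0.0526| = √(11² + 0.0526²) = 11
|L(j11)| = 4.43 × 11.02 / 11 = 4.4377
20 log₁₀(4.4377) = 12.94 dB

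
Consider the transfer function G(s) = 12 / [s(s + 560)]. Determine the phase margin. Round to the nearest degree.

90°

Gain crossover: |G(jω)| = 1 at ω ≈ 0.0214 rad/s.
∠G(j0.0214) = −90° − arctan(0.0214/560) ≈ -90.00°
PM = 180° + (-90.00°) = 90.00°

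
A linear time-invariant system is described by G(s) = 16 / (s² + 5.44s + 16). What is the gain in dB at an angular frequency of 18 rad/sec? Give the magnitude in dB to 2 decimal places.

-26.11 dB

|(j18)² + 5.44(j18) + 16| = |-308 + j97.92| = 323.2
|G(j18)| = 16 / 323.2 = 0.049506
20 log₁₀(0.049506) = -26.107 dB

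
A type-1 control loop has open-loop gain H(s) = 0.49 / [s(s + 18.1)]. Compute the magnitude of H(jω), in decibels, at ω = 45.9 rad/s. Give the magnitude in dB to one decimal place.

-73.3 dB

|j45.9 + 18.1| = √(45.9² + 18.1²) = 49.34
|j45.9| = 45.9
|H(j45.9)| = 0.49 / (49.34 × 45.9) = 0.00021636
20 log₁₀(0.00021636) = -73.30 dB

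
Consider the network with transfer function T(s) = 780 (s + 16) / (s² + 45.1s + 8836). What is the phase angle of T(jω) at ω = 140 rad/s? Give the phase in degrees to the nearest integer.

-66 deg

∠(j140 + 16) = arctan(140/16) = 83.48°
∠[(j140)² + 45.1(j140) + 8836] = ∠[-10764 + j6314] = 149.60°
∠T(j140) = 83.48° − 149.60° = -66.12°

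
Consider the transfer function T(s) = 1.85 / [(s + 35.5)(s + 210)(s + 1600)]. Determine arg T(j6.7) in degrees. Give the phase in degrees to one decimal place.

-12.8 deg

∠(j6.7 + 35.5) = arctan(6.7/35.5) = 10.69°
∠(j6.7 + 210) = arctan(6.7/210) = 1.83°
∠(j6.7 + 1600) = arctan(6.7/1600) = 0.24°
∠T(j6.7) = − (10.69° + 1.83° + 0.24°) = -12.76°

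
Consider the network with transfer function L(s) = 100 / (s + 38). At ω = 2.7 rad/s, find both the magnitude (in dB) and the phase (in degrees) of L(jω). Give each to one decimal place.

|L| = 8.4 dB, ∠L = -4.1°

|j2.7 + 38| = √(2.7² + 38²) = 38.1
|L(j2.7)| = 100 / 38.1 = 2.625
20 log₁₀(2.625) = 8.38 dB
∠(j2.7 + 38) = arctan(2.7/38) = 4.06°
∠L(j2.7) = −4.06° = -4.06°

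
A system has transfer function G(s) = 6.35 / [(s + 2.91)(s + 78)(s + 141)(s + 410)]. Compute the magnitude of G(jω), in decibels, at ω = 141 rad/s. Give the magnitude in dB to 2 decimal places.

|j141 + 2.91| = √(141² + 2.91²) = 141
|j141 + 78| = √(141² + 78²) = 161.1
|j141 + 141| = √(141² + 141²) = 199.4
|j141 + 410| = √(141² + 410²) = 433.6
|G(j141)| = 6.35 / (141 × 161.1 × 199.4 × 433.6) = 3.232e-09
20 log₁₀(3.232e-09) = -169.810 dB

-169.81 dB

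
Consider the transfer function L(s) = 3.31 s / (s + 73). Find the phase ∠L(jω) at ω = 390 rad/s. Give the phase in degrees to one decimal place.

10.6°

∠(j390) = 90.00°
∠(j390 + 73) = arctan(390/73) = 79.40°
∠L(j390) = 90.00° − 79.40° = 10.60°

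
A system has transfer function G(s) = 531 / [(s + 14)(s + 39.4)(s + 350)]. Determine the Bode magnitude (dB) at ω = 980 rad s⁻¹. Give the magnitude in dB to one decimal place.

-125.5 dB

|j980 + 14| = √(980² + 14²) = 980.1
|j980 + 39.4| = √(980² + 39.4²) = 980.8
|j980 + 350| = √(980² + 350²) = 1041
|G(j980)| = 531 / (980.1 × 980.8 × 1041) = 5.3083e-07
20 log₁₀(5.3083e-07) = -125.50 dB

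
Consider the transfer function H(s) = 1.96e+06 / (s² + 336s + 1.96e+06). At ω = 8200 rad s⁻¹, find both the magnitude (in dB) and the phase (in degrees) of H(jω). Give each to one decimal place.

|H| = -30.5 dB, ∠H = -177.6°

|(j8200)² + 336(j8200) + 1.96e+06| = |-6.528e+07 + j2.7552e+06| = 6.534e+07
|H(j8200)| = 1.96e+06 / 6.534e+07 = 0.029998
20 log₁₀(0.029998) = -30.46 dB
∠[(j8200)² + 336(j8200) + 1.96e+06] = ∠[-6.528e+07 + j2.7552e+06] = 177.58°
∠H(j8200) = −177.58° = -177.58°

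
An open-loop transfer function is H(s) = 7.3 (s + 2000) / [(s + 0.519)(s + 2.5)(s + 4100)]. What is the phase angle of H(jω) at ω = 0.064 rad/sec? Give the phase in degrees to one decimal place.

∠(j0.064 + 2000) = arctan(0.064/2000) = 0.00°
∠(j0.064 + 0.519) = arctan(0.064/0.519) = 7.03°
∠(j0.064 + 2.5) = arctan(0.064/2.5) = 1.47°
∠(j0.064 + 4100) = arctan(0.064/4100) = 0.00°
∠H(j0.064) = 0.00° − (7.03° + 1.47° + 0.00°) = -8.50°

-8.5°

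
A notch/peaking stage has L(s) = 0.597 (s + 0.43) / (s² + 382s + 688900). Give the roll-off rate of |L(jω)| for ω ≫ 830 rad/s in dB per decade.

-20 dB/decade

With 1 zero and 2 poles, the high-frequency asymptotic slope is 20 × (1 − 2) = -20 dB/decade.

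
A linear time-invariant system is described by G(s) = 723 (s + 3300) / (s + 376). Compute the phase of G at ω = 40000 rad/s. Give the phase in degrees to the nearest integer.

-4°

∠(j40000 + 3300) = arctan(40000/3300) = 85.28°
∠(j40000 + 376) = arctan(40000/376) = 89.46°
∠G(j40000) = 85.28° − 89.46° = -4.18°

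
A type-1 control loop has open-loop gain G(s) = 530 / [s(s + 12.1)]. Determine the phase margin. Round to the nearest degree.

Gain crossover: |G(jω)| = 1 at ω ≈ 21.5 rad/s.
∠G(j21.5) = −90° − arctan(21.5/12.1) ≈ -150.62°
PM = 180° + (-150.62°) = 29.38°

29°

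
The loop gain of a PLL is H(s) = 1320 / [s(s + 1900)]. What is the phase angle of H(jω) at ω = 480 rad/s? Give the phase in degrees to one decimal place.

-104.2°

∠(j480 + 1900) = arctan(480/1900) = 14.18°
∠(j480) = 90.00°
∠H(j480) = − (14.18° + 90.00°) = -104.18°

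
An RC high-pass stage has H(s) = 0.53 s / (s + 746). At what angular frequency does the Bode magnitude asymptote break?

The single real pole at s = −746 gives a corner at ω = 746 rad/s.

746 rad/s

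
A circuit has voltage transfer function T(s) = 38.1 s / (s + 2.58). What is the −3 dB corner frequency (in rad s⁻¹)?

For a single-pole high-pass, the −3 dB point is at the pole: ω = 2.58 rad s⁻¹.

2.58 rad s⁻¹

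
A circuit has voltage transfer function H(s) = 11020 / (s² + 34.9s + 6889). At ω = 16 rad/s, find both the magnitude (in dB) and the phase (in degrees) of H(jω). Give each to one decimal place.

|(j16)² + 34.9(j16) + 6889| = |6633 + j558.4| = 6656
|H(j16)| = 11020 / 6656 = 1.6555
20 log₁₀(1.6555) = 4.38 dB
∠[(j16)² + 34.9(j16) + 6889] = ∠[6633 + j558.4] = 4.81°
∠H(j16) = −4.81° = -4.81°

|H| = 4.4 dB, ∠H = -4.8°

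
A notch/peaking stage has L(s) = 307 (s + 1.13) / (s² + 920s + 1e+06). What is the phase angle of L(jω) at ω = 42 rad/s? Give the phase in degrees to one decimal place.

86.2°

∠(j42 + 1.13) = arctan(42/1.13) = 88.46°
∠[(j42)² + 920(j42) + 1e+06] = ∠[9.9824e+05 + j38640] = 2.22°
∠L(j42) = 88.46° − 2.22° = 86.24°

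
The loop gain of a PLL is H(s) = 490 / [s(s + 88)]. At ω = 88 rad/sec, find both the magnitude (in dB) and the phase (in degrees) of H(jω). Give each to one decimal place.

|H| = -27.0 dB, ∠H = -135.0 deg

|j88 + 88| = √(88² + 88²) = 124.5
|j88| = 88
|H(j88)| = 490 / (124.5 × 88) = 0.044742
20 log₁₀(0.044742) = -26.99 dB
∠(j88 + 88) = arctan(88/88) = 45.00°
∠(j88) = 90.00°
∠H(j88) = − (45.00° + 90.00°) = -135.00°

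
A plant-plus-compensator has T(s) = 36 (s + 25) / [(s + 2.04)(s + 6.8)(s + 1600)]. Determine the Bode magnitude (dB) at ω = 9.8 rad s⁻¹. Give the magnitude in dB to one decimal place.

|j9.8 + 25| = √(9.8² + 25²) = 26.85
|j9.8 + 2.04| = √(9.8² + 2.04²) = 10.01
|j9.8 + 6.8| = √(9.8² + 6.8²) = 11.93
|j9.8 + 1600| = √(9.8² + 1600²) = 1600
|T(j9.8)| = 36 × 26.85 / (10.01 × 11.93 × 1600) = 0.0050599
20 log₁₀(0.0050599) = -45.92 dB

-45.9 dB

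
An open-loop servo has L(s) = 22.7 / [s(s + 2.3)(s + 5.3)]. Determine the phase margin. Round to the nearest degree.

41 deg

Gain crossover: |L(jω)| = 1 at ω ≈ 1.5 rad/sec.
∠L(j1.5) = −90° − arctan(1.5/2.3) − arctan(1.5/5.3) ≈ -138.93°
PM = 180° + (-138.93°) = 41.07°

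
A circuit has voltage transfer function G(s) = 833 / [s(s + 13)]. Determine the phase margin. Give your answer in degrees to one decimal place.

Gain crossover: |G(jω)| = 1 at ω ≈ 27.4 rad s⁻¹.
∠G(j27.4) = −90° − arctan(27.4/13) ≈ -154.65°
PM = 180° + (-154.65°) = 25.35°

25.4°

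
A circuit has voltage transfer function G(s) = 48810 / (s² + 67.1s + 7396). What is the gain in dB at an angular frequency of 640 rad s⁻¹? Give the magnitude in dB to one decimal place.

-18.4 dB

|(j640)² + 67.1(j640) + 7396| = |-4.022e+05 + j42944| = 4.045e+05
|G(j640)| = 48810 / 4.045e+05 = 0.12067
20 log₁₀(0.12067) = -18.37 dB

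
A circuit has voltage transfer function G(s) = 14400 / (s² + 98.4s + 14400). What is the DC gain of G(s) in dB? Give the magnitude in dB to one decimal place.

0.0 dB

G(0) = 14400 / 14400 = 1
20 log₁₀(1) = 0.00 dB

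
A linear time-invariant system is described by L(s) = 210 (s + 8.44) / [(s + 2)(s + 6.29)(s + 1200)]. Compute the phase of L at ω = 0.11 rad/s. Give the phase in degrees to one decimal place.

∠(j0.11 + 8.44) = arctan(0.11/8.44) = 0.75°
∠(j0.11 + 2) = arctan(0.11/2) = 3.15°
∠(j0.11 + 6.29) = arctan(0.11/6.29) = 1.00°
∠(j0.11 + 1200) = arctan(0.11/1200) = 0.01°
∠L(j0.11) = 0.75° − (3.15° + 1.00° + 0.01°) = -3.41°

-3.4°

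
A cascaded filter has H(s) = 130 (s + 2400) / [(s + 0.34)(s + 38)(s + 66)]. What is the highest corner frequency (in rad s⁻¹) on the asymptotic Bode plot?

2400 rad s⁻¹

Break frequencies occur at each pole and zero magnitude: 0.34 rad s⁻¹, 38 rad s⁻¹, 66 rad s⁻¹, 2400 rad s⁻¹.
The highest is 2400 rad s⁻¹.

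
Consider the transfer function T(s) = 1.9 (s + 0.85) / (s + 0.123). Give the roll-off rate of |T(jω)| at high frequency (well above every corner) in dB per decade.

With 1 zero and 1 pole, the high-frequency asymptotic slope is 20 × (1 − 1) = 0 dB/decade.

0 dB/decade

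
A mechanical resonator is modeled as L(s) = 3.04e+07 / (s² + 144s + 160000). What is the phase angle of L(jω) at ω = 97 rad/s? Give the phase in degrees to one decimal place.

-5.3 deg

∠[(j97)² + 144(j97) + 160000] = ∠[1.5059e+05 + j13968] = 5.30°
∠L(j97) = −5.30° = -5.30°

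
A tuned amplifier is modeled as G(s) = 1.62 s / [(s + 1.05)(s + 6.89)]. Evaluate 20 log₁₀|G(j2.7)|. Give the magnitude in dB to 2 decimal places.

|j2.7| = 2.7
|j2.7 + 1.05| = √(2.7² + 1.05²) = 2.897
|j2.7 + 6.89| = √(2.7² + 6.89²) = 7.4
|G(j2.7)| = 1.62 × 2.7 / (2.897 × 7.4) = 0.20403
20 log₁₀(0.20403) = -13.806 dB

-13.81 dB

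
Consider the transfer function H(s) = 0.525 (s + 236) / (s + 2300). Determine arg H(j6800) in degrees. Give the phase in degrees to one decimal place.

16.7°

∠(j6800 + 236) = arctan(6800/236) = 88.01°
∠(j6800 + 2300) = arctan(6800/2300) = 71.31°
∠H(j6800) = 88.01° − 71.31° = 16.70°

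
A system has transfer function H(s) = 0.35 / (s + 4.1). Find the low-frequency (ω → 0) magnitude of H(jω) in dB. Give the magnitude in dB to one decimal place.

H(0) = 0.35 / 4.1 = 0.085366
20 log₁₀(0.085366) = -21.37 dB

-21.4 dB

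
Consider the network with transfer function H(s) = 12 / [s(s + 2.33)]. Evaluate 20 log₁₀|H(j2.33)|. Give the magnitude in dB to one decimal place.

|j2.33 + 2.33| = √(2.33² + 2.33²) = 3.295
|j2.33| = 2.33
|H(j2.33)| = 12 / (3.295 × 2.33) = 1.563
20 log₁₀(1.563) = 3.88 dB

3.9 dB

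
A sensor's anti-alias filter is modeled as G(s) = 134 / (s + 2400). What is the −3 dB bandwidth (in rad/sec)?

For a single-pole low-pass, the −3 dB point is at the pole: ω = 2400 rad/sec.

2400 rad/sec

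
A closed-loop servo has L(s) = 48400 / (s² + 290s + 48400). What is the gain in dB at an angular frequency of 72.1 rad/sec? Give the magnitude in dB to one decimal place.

0.1 dB

|(j72.1)² + 290(j72.1) + 48400| = |43202 + j20909| = 4.8e+04
|L(j72.1)| = 48400 / 4.8e+04 = 1.0084
20 log₁₀(1.0084) = 0.07 dB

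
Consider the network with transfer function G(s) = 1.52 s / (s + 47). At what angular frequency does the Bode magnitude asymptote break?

The single real pole at s = −47 gives a corner at ω = 47 rad/sec.

47 rad/sec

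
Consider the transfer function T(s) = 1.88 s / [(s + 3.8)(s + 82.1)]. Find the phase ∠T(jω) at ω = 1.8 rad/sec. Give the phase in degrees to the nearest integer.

63 deg

∠(j1.8) = 90.00°
∠(j1.8 + 3.8) = arctan(1.8/3.8) = 25.35°
∠(j1.8 + 82.1) = arctan(1.8/82.1) = 1.26°
∠T(j1.8) = 90.00° − (25.35° + 1.26°) = 63.40°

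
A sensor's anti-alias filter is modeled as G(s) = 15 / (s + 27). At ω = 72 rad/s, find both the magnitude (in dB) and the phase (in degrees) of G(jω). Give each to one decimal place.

|G| = -14.2 dB, ∠G = -69.4°

|j72 + 27| = √(72² + 27²) = 76.9
|G(j72)| = 15 / 76.9 = 0.19507
20 log₁₀(0.19507) = -14.20 dB
∠(j72 + 27) = arctan(72/27) = 69.44°
∠G(j72) = −69.44° = -69.44°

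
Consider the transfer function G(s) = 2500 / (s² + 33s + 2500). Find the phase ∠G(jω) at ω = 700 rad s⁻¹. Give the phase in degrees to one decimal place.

∠[(j700)² + 33(j700) + 2500] = ∠[-4.875e+05 + j23100] = 177.29°
∠G(j700) = −177.29° = -177.29°

-177.3°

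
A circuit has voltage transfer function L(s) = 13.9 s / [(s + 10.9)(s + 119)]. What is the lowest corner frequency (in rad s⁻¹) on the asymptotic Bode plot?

10.9 rad s⁻¹

Break frequencies occur at each pole and zero magnitude: 10.9 rad s⁻¹, 119 rad s⁻¹.
The lowest is 10.9 rad s⁻¹.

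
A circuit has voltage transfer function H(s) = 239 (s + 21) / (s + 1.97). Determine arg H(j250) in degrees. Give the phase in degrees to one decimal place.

∠(j250 + 21) = arctan(250/21) = 85.20°
∠(j250 + 1.97) = arctan(250/1.97) = 89.55°
∠H(j250) = 85.20° − 89.55° = -4.35°

-4.4 deg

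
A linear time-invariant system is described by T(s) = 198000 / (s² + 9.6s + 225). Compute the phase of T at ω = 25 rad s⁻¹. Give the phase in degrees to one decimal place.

∠[(j25)² + 9.6(j25) + 225] = ∠[-400 + j240] = 149.04°
∠T(j25) = −149.04° = -149.04°

-149.0°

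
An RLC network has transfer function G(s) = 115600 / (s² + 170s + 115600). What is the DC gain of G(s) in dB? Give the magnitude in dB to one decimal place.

0.0 dB

G(0) = 115600 / 115600 = 1
20 log₁₀(1) = 0.00 dB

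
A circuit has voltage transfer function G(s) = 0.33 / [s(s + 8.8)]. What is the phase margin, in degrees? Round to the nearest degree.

Gain crossover: |G(jω)| = 1 at ω ≈ 0.0375 rad s⁻¹.
∠G(j0.0375) = −90° − arctan(0.0375/8.8) ≈ -90.24°
PM = 180° + (-90.24°) = 89.76°

90°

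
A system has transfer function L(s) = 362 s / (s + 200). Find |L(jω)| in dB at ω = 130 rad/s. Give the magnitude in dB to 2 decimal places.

|j130| = 130
|j130 + 200| = √(130² + 200²) = 238.5
|L(j130)| = 362 × 130 / 238.5 = 197.29
20 log₁₀(197.29) = 45.902 dB

45.90 dB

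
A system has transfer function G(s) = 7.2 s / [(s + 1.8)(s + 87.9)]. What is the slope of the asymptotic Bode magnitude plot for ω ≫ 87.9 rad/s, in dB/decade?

With 1 zero and 2 poles, the high-frequency asymptotic slope is 20 × (1 − 2) = -20 dB/decade.

-20 dB/decade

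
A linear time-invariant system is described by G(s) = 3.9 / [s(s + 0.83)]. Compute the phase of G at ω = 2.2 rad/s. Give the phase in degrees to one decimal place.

∠(j2.2 + 0.83) = arctan(2.2/0.83) = 69.33°
∠(j2.2) = 90.00°
∠G(j2.2) = − (69.33° + 90.00°) = -159.33°

-159.3°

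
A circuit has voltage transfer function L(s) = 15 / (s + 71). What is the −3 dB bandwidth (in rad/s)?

71 rad/s

For a single-pole low-pass, the −3 dB point is at the pole: ω = 71 rad/s.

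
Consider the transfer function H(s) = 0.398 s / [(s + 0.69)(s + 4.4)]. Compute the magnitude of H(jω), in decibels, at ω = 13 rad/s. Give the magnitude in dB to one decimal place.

-30.8 dB

|j13| = 13
|j13 + 0.69| = √(13² + 0.69²) = 13.02
|j13 + 4.4| = √(13² + 4.4²) = 13.72
|H(j13)| = 0.398 × 13 / (13.02 × 13.72) = 0.028959
20 log₁₀(0.028959) = -30.76 dB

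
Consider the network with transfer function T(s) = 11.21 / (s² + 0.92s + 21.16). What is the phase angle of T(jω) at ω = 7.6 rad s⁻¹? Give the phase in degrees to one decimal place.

-169.2°

∠[(j7.6)² + 0.92(j7.6) + 21.16] = ∠[-36.6 + j6.992] = 169.18°
∠T(j7.6) = −169.18° = -169.18°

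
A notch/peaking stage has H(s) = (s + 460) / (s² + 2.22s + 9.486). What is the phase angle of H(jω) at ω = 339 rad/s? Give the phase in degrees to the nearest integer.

∠(j339 + 460) = arctan(339/460) = 36.39°
∠[(j339)² + 2.22(j339) + 9.486] = ∠[-1.1491e+05 + j752.58] = 179.62°
∠H(j339) = 36.39° − 179.62° = -143.24°

-143°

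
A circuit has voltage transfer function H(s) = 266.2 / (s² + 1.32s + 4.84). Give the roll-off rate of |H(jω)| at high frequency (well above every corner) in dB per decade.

-40 dB/decade

With 0 zeros and 2 poles, the high-frequency asymptotic slope is 20 × (0 − 2) = -40 dB/decade.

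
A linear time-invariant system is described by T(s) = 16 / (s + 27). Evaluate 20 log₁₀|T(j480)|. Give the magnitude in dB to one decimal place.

|j480 + 27| = √(480² + 27²) = 480.8
|T(j480)| = 16 / 480.8 = 0.033281
20 log₁₀(0.033281) = -29.56 dB

-29.6 dB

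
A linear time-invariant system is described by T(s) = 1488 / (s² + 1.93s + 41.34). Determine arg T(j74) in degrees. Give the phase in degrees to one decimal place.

∠[(j74)² + 1.93(j74) + 41.34] = ∠[-5434.7 + j142.82] = 178.49°
∠T(j74) = −178.49° = -178.49°

-178.5°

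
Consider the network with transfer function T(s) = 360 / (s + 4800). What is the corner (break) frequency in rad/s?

The single real pole at s = −4800 gives a corner at ω = 4800 rad/s.

4800 rad/s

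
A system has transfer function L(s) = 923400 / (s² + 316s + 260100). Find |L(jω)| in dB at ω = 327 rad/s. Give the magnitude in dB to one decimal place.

14.0 dB

|(j327)² + 316(j327) + 260100| = |1.5317e+05 + j1.0333e+05| = 1.848e+05
|L(j327)| = 923400 / 1.848e+05 = 4.9976
20 log₁₀(4.9976) = 13.98 dB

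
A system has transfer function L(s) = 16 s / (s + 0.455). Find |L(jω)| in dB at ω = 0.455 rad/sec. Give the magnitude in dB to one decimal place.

|j0.455| = 0.455
|j0.455 + 0.455| = √(0.455² + 0.455²) = 0.6435
|L(j0.455)| = 16 × 0.455 / 0.6435 = 11.314
20 log₁₀(11.314) = 21.07 dB

21.1 dB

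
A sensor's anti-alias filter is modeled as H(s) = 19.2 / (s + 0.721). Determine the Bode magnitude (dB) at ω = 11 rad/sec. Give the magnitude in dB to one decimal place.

|j11 + 0.721| = √(11² + 0.721²) = 11.02
|H(j11)| = 19.2 / 11.02 = 1.7417
20 log₁₀(1.7417) = 4.82 dB

4.8 dB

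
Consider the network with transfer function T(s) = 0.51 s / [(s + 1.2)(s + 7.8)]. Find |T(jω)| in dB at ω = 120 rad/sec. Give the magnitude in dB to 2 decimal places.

-47.45 dB

|j120| = 120
|j120 + 1.2| = √(120² + 1.2²) = 120
|j120 + 7.8| = √(120² + 7.8²) = 120.3
|T(j120)| = 0.51 × 120 / (120 × 120.3) = 0.0042408
20 log₁₀(0.0042408) = -47.451 dB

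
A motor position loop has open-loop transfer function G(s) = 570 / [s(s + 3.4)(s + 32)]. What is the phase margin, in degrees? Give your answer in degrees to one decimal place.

Gain crossover: |G(jω)| = 1 at ω ≈ 3.58 rad/s.
∠G(j3.58) = −90° − arctan(3.58/3.4) − arctan(3.58/32) ≈ -142.89°
PM = 180° + (-142.89°) = 37.11°

37.1 deg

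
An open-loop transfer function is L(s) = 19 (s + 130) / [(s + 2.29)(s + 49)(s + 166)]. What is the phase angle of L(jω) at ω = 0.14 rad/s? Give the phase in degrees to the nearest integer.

-4°

∠(j0.14 + 130) = arctan(0.14/130) = 0.06°
∠(j0.14 + 2.29) = arctan(0.14/2.29) = 3.50°
∠(j0.14 + 49) = arctan(0.14/49) = 0.16°
∠(j0.14 + 166) = arctan(0.14/166) = 0.05°
∠L(j0.14) = 0.06° − (3.50° + 0.16° + 0.05°) = -3.65°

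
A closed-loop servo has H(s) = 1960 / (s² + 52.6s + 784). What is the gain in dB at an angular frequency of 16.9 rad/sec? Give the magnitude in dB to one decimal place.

5.7 dB

|(j16.9)² + 52.6(j16.9) + 784| = |498.39 + j888.94| = 1019
|H(j16.9)| = 1960 / 1019 = 1.9232
20 log₁₀(1.9232) = 5.68 dB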